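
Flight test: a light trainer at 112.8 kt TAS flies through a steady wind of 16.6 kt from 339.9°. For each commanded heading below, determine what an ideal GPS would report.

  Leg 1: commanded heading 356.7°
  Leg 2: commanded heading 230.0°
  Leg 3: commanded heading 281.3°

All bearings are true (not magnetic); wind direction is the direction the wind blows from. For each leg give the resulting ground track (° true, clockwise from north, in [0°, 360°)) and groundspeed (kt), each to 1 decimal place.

Leg 1: heading 356.7°; drift +2.8° → track 359.5°, groundspeed 97.0 kt
Leg 2: heading 230.0°; drift -7.5° → track 222.5°, groundspeed 119.5 kt
Leg 3: heading 281.3°; drift -7.7° → track 273.6°, groundspeed 105.1 kt

Leg 1: track=359.5°, groundspeed=97.0 kt
Leg 2: track=222.5°, groundspeed=119.5 kt
Leg 3: track=273.6°, groundspeed=105.1 kt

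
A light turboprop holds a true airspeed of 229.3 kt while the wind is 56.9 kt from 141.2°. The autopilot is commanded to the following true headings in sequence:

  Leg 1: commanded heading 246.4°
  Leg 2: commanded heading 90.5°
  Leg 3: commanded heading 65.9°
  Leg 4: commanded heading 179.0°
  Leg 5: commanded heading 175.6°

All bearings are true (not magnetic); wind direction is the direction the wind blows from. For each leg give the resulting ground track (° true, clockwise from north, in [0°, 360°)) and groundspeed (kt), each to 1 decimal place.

Leg 1: track=259.1°, groundspeed=250.3 kt
Leg 2: track=77.7°, groundspeed=198.2 kt
Leg 3: track=51.5°, groundspeed=221.8 kt
Leg 4: track=189.7°, groundspeed=187.6 kt
Leg 5: track=185.6°, groundspeed=185.2 kt

Leg 1: heading 246.4°; drift +12.7° → track 259.1°, groundspeed 250.3 kt
Leg 2: heading 90.5°; drift -12.8° → track 77.7°, groundspeed 198.2 kt
Leg 3: heading 65.9°; drift -14.4° → track 51.5°, groundspeed 221.8 kt
Leg 4: heading 179.0°; drift +10.7° → track 189.7°, groundspeed 187.6 kt
Leg 5: heading 175.6°; drift +10.0° → track 185.6°, groundspeed 185.2 kt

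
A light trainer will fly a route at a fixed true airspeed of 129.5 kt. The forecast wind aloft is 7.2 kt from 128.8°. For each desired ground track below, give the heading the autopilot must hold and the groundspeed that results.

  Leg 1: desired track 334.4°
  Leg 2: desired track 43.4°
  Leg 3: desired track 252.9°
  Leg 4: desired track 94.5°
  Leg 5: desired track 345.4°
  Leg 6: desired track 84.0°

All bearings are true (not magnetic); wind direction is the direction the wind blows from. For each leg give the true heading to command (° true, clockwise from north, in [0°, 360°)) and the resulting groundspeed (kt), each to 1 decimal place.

Leg 1: desired track 334.4°; wind correction +1.4° → command heading 335.8°, groundspeed 136.0 kt
Leg 2: desired track 43.4°; wind correction +3.2° → command heading 46.6°, groundspeed 128.7 kt
Leg 3: desired track 252.9°; wind correction -2.6° → command heading 250.3°, groundspeed 133.4 kt
Leg 4: desired track 94.5°; wind correction +1.8° → command heading 96.3°, groundspeed 123.5 kt
Leg 5: desired track 345.4°; wind correction +1.9° → command heading 347.3°, groundspeed 135.2 kt
Leg 6: desired track 84.0°; wind correction +2.2° → command heading 86.2°, groundspeed 124.3 kt

Leg 1: heading=335.8°, groundspeed=136.0 kt
Leg 2: heading=46.6°, groundspeed=128.7 kt
Leg 3: heading=250.3°, groundspeed=133.4 kt
Leg 4: heading=96.3°, groundspeed=123.5 kt
Leg 5: heading=347.3°, groundspeed=135.2 kt
Leg 6: heading=86.2°, groundspeed=124.3 kt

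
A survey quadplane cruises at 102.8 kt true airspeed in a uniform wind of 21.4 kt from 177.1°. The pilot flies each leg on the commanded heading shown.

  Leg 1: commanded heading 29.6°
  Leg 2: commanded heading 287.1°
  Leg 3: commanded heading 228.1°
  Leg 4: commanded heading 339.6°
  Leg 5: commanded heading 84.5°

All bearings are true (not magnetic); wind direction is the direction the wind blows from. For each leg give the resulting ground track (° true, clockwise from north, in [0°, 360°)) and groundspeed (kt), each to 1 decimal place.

Leg 1: track=24.2°, groundspeed=121.4 kt
Leg 2: track=297.4°, groundspeed=111.9 kt
Leg 3: track=238.6°, groundspeed=90.9 kt
Leg 4: track=342.6°, groundspeed=123.4 kt
Leg 5: track=72.9°, groundspeed=105.9 kt

Leg 1: heading 29.6°; drift -5.4° → track 24.2°, groundspeed 121.4 kt
Leg 2: heading 287.1°; drift +10.3° → track 297.4°, groundspeed 111.9 kt
Leg 3: heading 228.1°; drift +10.5° → track 238.6°, groundspeed 90.9 kt
Leg 4: heading 339.6°; drift +3.0° → track 342.6°, groundspeed 123.4 kt
Leg 5: heading 84.5°; drift -11.6° → track 72.9°, groundspeed 105.9 kt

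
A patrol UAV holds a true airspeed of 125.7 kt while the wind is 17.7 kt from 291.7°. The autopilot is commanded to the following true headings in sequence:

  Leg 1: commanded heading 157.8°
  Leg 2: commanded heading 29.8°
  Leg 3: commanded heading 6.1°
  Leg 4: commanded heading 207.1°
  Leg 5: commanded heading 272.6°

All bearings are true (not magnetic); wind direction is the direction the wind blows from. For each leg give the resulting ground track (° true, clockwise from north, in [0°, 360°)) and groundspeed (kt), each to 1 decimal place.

Leg 1: track=152.5°, groundspeed=138.6 kt
Leg 2: track=37.6°, groundspeed=129.4 kt
Leg 3: track=14.1°, groundspeed=122.1 kt
Leg 4: track=199.0°, groundspeed=125.3 kt
Leg 5: track=269.6°, groundspeed=109.1 kt

Leg 1: heading 157.8°; drift -5.3° → track 152.5°, groundspeed 138.6 kt
Leg 2: heading 29.8°; drift +7.8° → track 37.6°, groundspeed 129.4 kt
Leg 3: heading 6.1°; drift +8.0° → track 14.1°, groundspeed 122.1 kt
Leg 4: heading 207.1°; drift -8.1° → track 199.0°, groundspeed 125.3 kt
Leg 5: heading 272.6°; drift -3.0° → track 269.6°, groundspeed 109.1 kt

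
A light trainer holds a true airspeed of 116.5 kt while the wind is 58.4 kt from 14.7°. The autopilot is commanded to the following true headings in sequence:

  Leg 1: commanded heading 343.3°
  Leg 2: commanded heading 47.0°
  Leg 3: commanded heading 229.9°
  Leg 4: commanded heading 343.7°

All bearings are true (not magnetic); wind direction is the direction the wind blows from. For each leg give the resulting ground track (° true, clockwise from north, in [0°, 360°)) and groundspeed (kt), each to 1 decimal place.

Leg 1: track=318.8°, groundspeed=73.3 kt
Leg 2: track=71.9°, groundspeed=74.0 kt
Leg 3: track=218.3°, groundspeed=167.6 kt
Leg 4: track=319.3°, groundspeed=72.9 kt

Leg 1: heading 343.3°; drift -24.5° → track 318.8°, groundspeed 73.3 kt
Leg 2: heading 47.0°; drift +24.9° → track 71.9°, groundspeed 74.0 kt
Leg 3: heading 229.9°; drift -11.6° → track 218.3°, groundspeed 167.6 kt
Leg 4: heading 343.7°; drift -24.4° → track 319.3°, groundspeed 72.9 kt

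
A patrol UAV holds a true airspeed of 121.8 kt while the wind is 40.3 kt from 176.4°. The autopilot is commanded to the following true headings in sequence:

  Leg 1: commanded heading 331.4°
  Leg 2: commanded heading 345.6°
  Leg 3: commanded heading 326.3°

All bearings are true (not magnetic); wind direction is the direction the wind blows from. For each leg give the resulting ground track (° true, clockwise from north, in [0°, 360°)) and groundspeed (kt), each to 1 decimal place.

Leg 1: heading 331.4°; drift +6.1° → track 337.5°, groundspeed 159.2 kt
Leg 2: heading 345.6°; drift +2.7° → track 348.3°, groundspeed 161.6 kt
Leg 3: heading 326.3°; drift +7.4° → track 333.7°, groundspeed 158.0 kt

Leg 1: track=337.5°, groundspeed=159.2 kt
Leg 2: track=348.3°, groundspeed=161.6 kt
Leg 3: track=333.7°, groundspeed=158.0 kt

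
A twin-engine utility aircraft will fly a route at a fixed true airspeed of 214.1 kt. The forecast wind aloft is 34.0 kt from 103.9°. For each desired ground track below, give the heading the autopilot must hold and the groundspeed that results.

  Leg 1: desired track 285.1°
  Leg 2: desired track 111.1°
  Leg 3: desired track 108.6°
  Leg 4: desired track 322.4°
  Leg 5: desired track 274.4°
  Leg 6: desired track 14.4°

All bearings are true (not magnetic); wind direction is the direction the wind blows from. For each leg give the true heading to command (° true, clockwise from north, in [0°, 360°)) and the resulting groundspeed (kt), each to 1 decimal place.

Leg 1: heading=285.3°, groundspeed=248.1 kt
Leg 2: heading=110.0°, groundspeed=180.3 kt
Leg 3: heading=107.9°, groundspeed=180.2 kt
Leg 4: heading=328.1°, groundspeed=239.7 kt
Leg 5: heading=272.9°, groundspeed=247.6 kt
Leg 6: heading=23.5°, groundspeed=211.1 kt

Leg 1: desired track 285.1°; wind correction +0.2° → command heading 285.3°, groundspeed 248.1 kt
Leg 2: desired track 111.1°; wind correction -1.1° → command heading 110.0°, groundspeed 180.3 kt
Leg 3: desired track 108.6°; wind correction -0.7° → command heading 107.9°, groundspeed 180.2 kt
Leg 4: desired track 322.4°; wind correction +5.7° → command heading 328.1°, groundspeed 239.7 kt
Leg 5: desired track 274.4°; wind correction -1.5° → command heading 272.9°, groundspeed 247.6 kt
Leg 6: desired track 14.4°; wind correction +9.1° → command heading 23.5°, groundspeed 211.1 kt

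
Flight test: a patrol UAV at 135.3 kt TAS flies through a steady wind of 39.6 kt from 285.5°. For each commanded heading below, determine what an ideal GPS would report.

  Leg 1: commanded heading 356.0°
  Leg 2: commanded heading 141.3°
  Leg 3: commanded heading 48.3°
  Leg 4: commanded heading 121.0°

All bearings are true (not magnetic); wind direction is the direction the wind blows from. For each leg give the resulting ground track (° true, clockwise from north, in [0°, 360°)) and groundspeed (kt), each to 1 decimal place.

Leg 1: track=13.0°, groundspeed=127.7 kt
Leg 2: track=133.4°, groundspeed=169.0 kt
Leg 3: track=60.3°, groundspeed=160.2 kt
Leg 4: track=117.5°, groundspeed=173.8 kt

Leg 1: heading 356.0°; drift +17.0° → track 13.0°, groundspeed 127.7 kt
Leg 2: heading 141.3°; drift -7.9° → track 133.4°, groundspeed 169.0 kt
Leg 3: heading 48.3°; drift +12.0° → track 60.3°, groundspeed 160.2 kt
Leg 4: heading 121.0°; drift -3.5° → track 117.5°, groundspeed 173.8 kt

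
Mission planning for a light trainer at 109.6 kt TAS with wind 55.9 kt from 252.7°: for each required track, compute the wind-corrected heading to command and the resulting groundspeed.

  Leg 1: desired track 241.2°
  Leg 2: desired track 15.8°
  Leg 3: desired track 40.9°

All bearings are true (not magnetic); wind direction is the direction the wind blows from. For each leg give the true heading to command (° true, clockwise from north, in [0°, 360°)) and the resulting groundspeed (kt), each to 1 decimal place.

Leg 1: desired track 241.2°; wind correction +5.8° → command heading 247.0°, groundspeed 54.3 kt
Leg 2: desired track 15.8°; wind correction -25.3° → command heading 350.5°, groundspeed 129.6 kt
Leg 3: desired track 40.9°; wind correction -15.6° → command heading 25.3°, groundspeed 153.1 kt

Leg 1: heading=247.0°, groundspeed=54.3 kt
Leg 2: heading=350.5°, groundspeed=129.6 kt
Leg 3: heading=25.3°, groundspeed=153.1 kt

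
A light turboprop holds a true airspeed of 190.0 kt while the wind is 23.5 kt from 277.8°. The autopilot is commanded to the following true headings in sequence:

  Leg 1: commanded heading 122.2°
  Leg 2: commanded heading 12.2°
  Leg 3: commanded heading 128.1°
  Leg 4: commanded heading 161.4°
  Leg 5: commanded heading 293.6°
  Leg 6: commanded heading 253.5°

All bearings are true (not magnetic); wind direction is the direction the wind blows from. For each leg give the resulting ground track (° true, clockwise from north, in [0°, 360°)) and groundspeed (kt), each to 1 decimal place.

Leg 1: heading 122.2°; drift -2.6° → track 119.6°, groundspeed 211.6 kt
Leg 2: heading 12.2°; drift +7.0° → track 19.2°, groundspeed 193.2 kt
Leg 3: heading 128.1°; drift -3.2° → track 124.9°, groundspeed 210.6 kt
Leg 4: heading 161.4°; drift -6.0° → track 155.4°, groundspeed 201.6 kt
Leg 5: heading 293.6°; drift +2.2° → track 295.8°, groundspeed 167.5 kt
Leg 6: heading 253.5°; drift -3.3° → track 250.2°, groundspeed 168.9 kt

Leg 1: track=119.6°, groundspeed=211.6 kt
Leg 2: track=19.2°, groundspeed=193.2 kt
Leg 3: track=124.9°, groundspeed=210.6 kt
Leg 4: track=155.4°, groundspeed=201.6 kt
Leg 5: track=295.8°, groundspeed=167.5 kt
Leg 6: track=250.2°, groundspeed=168.9 kt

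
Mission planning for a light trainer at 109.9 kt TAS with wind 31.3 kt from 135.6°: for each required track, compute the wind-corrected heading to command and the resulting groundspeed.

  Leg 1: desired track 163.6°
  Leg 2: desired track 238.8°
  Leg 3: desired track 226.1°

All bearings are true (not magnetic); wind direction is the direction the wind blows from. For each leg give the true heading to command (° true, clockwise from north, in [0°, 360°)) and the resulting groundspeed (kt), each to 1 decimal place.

Leg 1: heading=155.9°, groundspeed=81.3 kt
Leg 2: heading=222.7°, groundspeed=112.7 kt
Leg 3: heading=209.6°, groundspeed=105.6 kt

Leg 1: desired track 163.6°; wind correction -7.7° → command heading 155.9°, groundspeed 81.3 kt
Leg 2: desired track 238.8°; wind correction -16.1° → command heading 222.7°, groundspeed 112.7 kt
Leg 3: desired track 226.1°; wind correction -16.5° → command heading 209.6°, groundspeed 105.6 kt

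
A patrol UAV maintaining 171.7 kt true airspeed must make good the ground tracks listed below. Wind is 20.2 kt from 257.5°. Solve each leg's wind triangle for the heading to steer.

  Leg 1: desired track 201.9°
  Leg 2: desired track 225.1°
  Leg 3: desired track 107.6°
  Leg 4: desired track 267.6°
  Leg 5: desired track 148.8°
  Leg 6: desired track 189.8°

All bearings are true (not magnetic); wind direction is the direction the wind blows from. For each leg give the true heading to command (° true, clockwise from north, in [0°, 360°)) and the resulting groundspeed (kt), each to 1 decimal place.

Leg 1: desired track 201.9°; wind correction +5.6° → command heading 207.5°, groundspeed 159.5 kt
Leg 2: desired track 225.1°; wind correction +3.6° → command heading 228.7°, groundspeed 154.3 kt
Leg 3: desired track 107.6°; wind correction +3.4° → command heading 111.0°, groundspeed 188.9 kt
Leg 4: desired track 267.6°; wind correction -1.2° → command heading 266.4°, groundspeed 151.8 kt
Leg 5: desired track 148.8°; wind correction +6.4° → command heading 155.2°, groundspeed 177.1 kt
Leg 6: desired track 189.8°; wind correction +6.2° → command heading 196.0°, groundspeed 163.0 kt

Leg 1: heading=207.5°, groundspeed=159.5 kt
Leg 2: heading=228.7°, groundspeed=154.3 kt
Leg 3: heading=111.0°, groundspeed=188.9 kt
Leg 4: heading=266.4°, groundspeed=151.8 kt
Leg 5: heading=155.2°, groundspeed=177.1 kt
Leg 6: heading=196.0°, groundspeed=163.0 kt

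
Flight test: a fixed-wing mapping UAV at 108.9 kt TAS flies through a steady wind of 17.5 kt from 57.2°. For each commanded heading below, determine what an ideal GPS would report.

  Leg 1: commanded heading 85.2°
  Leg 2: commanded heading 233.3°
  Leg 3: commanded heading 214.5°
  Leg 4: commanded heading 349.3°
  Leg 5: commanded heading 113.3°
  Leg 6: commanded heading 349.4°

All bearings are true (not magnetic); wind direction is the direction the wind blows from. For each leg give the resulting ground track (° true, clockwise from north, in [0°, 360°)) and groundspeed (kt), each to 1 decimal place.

Leg 1: heading 85.2°; drift +5.0° → track 90.2°, groundspeed 93.8 kt
Leg 2: heading 233.3°; drift +0.5° → track 233.8°, groundspeed 126.4 kt
Leg 3: heading 214.5°; drift +3.1° → track 217.6°, groundspeed 125.2 kt
Leg 4: heading 349.3°; drift -9.0° → track 340.3°, groundspeed 103.6 kt
Leg 5: heading 113.3°; drift +8.3° → track 121.6°, groundspeed 100.2 kt
Leg 6: heading 349.4°; drift -9.0° → track 340.4°, groundspeed 103.6 kt

Leg 1: track=90.2°, groundspeed=93.8 kt
Leg 2: track=233.8°, groundspeed=126.4 kt
Leg 3: track=217.6°, groundspeed=125.2 kt
Leg 4: track=340.3°, groundspeed=103.6 kt
Leg 5: track=121.6°, groundspeed=100.2 kt
Leg 6: track=340.4°, groundspeed=103.6 kt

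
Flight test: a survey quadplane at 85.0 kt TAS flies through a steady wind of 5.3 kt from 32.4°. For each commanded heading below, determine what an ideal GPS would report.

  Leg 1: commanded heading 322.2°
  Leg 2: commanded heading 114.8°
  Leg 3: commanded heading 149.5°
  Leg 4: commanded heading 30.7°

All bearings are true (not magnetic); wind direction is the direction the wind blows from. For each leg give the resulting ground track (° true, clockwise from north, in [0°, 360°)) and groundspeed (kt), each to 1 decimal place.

Leg 1: track=318.8°, groundspeed=83.4 kt
Leg 2: track=118.4°, groundspeed=84.5 kt
Leg 3: track=152.6°, groundspeed=87.5 kt
Leg 4: track=30.6°, groundspeed=79.7 kt

Leg 1: heading 322.2°; drift -3.4° → track 318.8°, groundspeed 83.4 kt
Leg 2: heading 114.8°; drift +3.6° → track 118.4°, groundspeed 84.5 kt
Leg 3: heading 149.5°; drift +3.1° → track 152.6°, groundspeed 87.5 kt
Leg 4: heading 30.7°; drift -0.1° → track 30.6°, groundspeed 79.7 kt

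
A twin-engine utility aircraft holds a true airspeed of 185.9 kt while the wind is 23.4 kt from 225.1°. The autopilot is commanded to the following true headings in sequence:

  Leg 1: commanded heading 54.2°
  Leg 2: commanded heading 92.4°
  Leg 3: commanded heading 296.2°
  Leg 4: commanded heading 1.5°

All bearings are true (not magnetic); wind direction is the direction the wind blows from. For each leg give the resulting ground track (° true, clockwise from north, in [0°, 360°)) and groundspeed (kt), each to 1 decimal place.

Leg 1: track=53.2°, groundspeed=209.0 kt
Leg 2: track=87.5°, groundspeed=202.5 kt
Leg 3: track=303.3°, groundspeed=179.7 kt
Leg 4: track=6.0°, groundspeed=203.5 kt

Leg 1: heading 54.2°; drift -1.0° → track 53.2°, groundspeed 209.0 kt
Leg 2: heading 92.4°; drift -4.9° → track 87.5°, groundspeed 202.5 kt
Leg 3: heading 296.2°; drift +7.1° → track 303.3°, groundspeed 179.7 kt
Leg 4: heading 1.5°; drift +4.5° → track 6.0°, groundspeed 203.5 kt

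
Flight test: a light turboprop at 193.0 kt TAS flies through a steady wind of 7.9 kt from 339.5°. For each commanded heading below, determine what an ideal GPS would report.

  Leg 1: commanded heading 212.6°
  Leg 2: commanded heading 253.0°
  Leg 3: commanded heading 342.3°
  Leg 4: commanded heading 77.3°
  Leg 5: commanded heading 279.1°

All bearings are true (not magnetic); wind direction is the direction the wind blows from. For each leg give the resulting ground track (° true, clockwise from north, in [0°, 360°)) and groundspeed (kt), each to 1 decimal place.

Leg 1: heading 212.6°; drift -1.8° → track 210.8°, groundspeed 197.8 kt
Leg 2: heading 253.0°; drift -2.3° → track 250.7°, groundspeed 192.7 kt
Leg 3: heading 342.3°; drift +0.1° → track 342.4°, groundspeed 185.1 kt
Leg 4: heading 77.3°; drift +2.3° → track 79.6°, groundspeed 194.2 kt
Leg 5: heading 279.1°; drift -2.1° → track 277.0°, groundspeed 189.2 kt

Leg 1: track=210.8°, groundspeed=197.8 kt
Leg 2: track=250.7°, groundspeed=192.7 kt
Leg 3: track=342.4°, groundspeed=185.1 kt
Leg 4: track=79.6°, groundspeed=194.2 kt
Leg 5: track=277.0°, groundspeed=189.2 kt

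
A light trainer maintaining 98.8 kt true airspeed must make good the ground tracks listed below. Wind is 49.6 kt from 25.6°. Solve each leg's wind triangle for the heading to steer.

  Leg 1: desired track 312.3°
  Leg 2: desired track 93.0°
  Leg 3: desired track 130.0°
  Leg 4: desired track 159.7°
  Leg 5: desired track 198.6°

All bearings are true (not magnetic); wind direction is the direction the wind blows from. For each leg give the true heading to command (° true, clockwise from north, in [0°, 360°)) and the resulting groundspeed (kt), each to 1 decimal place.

Leg 1: desired track 312.3°; wind correction +28.7° → command heading 341.0°, groundspeed 72.4 kt
Leg 2: desired track 93.0°; wind correction -27.6° → command heading 65.4°, groundspeed 68.5 kt
Leg 3: desired track 130.0°; wind correction -29.1° → command heading 100.9°, groundspeed 98.7 kt
Leg 4: desired track 159.7°; wind correction -21.1° → command heading 138.6°, groundspeed 126.7 kt
Leg 5: desired track 198.6°; wind correction -3.5° → command heading 195.1°, groundspeed 147.8 kt

Leg 1: heading=341.0°, groundspeed=72.4 kt
Leg 2: heading=65.4°, groundspeed=68.5 kt
Leg 3: heading=100.9°, groundspeed=98.7 kt
Leg 4: heading=138.6°, groundspeed=126.7 kt
Leg 5: heading=195.1°, groundspeed=147.8 kt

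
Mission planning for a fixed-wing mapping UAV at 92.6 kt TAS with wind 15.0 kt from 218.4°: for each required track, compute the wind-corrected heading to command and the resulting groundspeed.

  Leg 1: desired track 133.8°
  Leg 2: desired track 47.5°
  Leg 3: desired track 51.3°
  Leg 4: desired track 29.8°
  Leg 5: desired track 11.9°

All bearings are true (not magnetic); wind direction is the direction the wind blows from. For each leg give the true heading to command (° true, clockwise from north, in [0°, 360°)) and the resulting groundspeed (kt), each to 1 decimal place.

Leg 1: desired track 133.8°; wind correction +9.3° → command heading 143.1°, groundspeed 90.0 kt
Leg 2: desired track 47.5°; wind correction +1.5° → command heading 49.0°, groundspeed 107.4 kt
Leg 3: desired track 51.3°; wind correction +2.1° → command heading 53.4°, groundspeed 107.2 kt
Leg 4: desired track 29.8°; wind correction -1.4° → command heading 28.4°, groundspeed 107.4 kt
Leg 5: desired track 11.9°; wind correction -4.1° → command heading 7.8°, groundspeed 105.8 kt

Leg 1: heading=143.1°, groundspeed=90.0 kt
Leg 2: heading=49.0°, groundspeed=107.4 kt
Leg 3: heading=53.4°, groundspeed=107.2 kt
Leg 4: heading=28.4°, groundspeed=107.4 kt
Leg 5: heading=7.8°, groundspeed=105.8 kt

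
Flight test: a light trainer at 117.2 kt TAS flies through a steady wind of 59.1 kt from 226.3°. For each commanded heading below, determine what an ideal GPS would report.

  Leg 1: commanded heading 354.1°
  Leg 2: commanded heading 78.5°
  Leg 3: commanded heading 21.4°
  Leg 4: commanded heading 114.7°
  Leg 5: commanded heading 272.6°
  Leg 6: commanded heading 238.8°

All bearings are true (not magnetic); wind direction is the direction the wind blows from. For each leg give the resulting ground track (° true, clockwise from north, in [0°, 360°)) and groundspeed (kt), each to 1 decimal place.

Leg 1: heading 354.1°; drift +16.9° → track 11.0°, groundspeed 160.4 kt
Leg 2: heading 78.5°; drift -10.7° → track 67.8°, groundspeed 170.1 kt
Leg 3: heading 21.4°; drift +8.3° → track 29.7°, groundspeed 172.6 kt
Leg 4: heading 114.7°; drift -21.6° → track 93.1°, groundspeed 149.4 kt
Leg 5: heading 272.6°; drift +29.2° → track 301.8°, groundspeed 87.5 kt
Leg 6: heading 238.8°; drift +12.1° → track 250.9°, groundspeed 60.9 kt

Leg 1: track=11.0°, groundspeed=160.4 kt
Leg 2: track=67.8°, groundspeed=170.1 kt
Leg 3: track=29.7°, groundspeed=172.6 kt
Leg 4: track=93.1°, groundspeed=149.4 kt
Leg 5: track=301.8°, groundspeed=87.5 kt
Leg 6: track=250.9°, groundspeed=60.9 kt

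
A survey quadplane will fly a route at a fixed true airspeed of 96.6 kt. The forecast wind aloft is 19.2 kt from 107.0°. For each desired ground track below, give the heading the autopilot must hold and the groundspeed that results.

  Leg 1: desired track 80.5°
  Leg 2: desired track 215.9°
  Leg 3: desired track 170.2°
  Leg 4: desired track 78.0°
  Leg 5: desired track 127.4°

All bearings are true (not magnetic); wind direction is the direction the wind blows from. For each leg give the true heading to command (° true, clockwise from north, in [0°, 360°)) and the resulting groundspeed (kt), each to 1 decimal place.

Leg 1: heading=85.6°, groundspeed=79.0 kt
Leg 2: heading=205.1°, groundspeed=101.1 kt
Leg 3: heading=160.0°, groundspeed=86.4 kt
Leg 4: heading=83.5°, groundspeed=79.4 kt
Leg 5: heading=123.4°, groundspeed=78.4 kt

Leg 1: desired track 80.5°; wind correction +5.1° → command heading 85.6°, groundspeed 79.0 kt
Leg 2: desired track 215.9°; wind correction -10.8° → command heading 205.1°, groundspeed 101.1 kt
Leg 3: desired track 170.2°; wind correction -10.2° → command heading 160.0°, groundspeed 86.4 kt
Leg 4: desired track 78.0°; wind correction +5.5° → command heading 83.5°, groundspeed 79.4 kt
Leg 5: desired track 127.4°; wind correction -4.0° → command heading 123.4°, groundspeed 78.4 kt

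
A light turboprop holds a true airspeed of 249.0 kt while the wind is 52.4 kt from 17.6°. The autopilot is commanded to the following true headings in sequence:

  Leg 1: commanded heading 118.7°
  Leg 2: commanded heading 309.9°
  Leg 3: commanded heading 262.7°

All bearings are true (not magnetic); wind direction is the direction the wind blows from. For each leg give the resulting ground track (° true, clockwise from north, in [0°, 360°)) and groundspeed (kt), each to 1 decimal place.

Leg 1: track=129.9°, groundspeed=264.1 kt
Leg 2: track=298.0°, groundspeed=234.2 kt
Leg 3: track=252.8°, groundspeed=275.2 kt

Leg 1: heading 118.7°; drift +11.2° → track 129.9°, groundspeed 264.1 kt
Leg 2: heading 309.9°; drift -11.9° → track 298.0°, groundspeed 234.2 kt
Leg 3: heading 262.7°; drift -9.9° → track 252.8°, groundspeed 275.2 kt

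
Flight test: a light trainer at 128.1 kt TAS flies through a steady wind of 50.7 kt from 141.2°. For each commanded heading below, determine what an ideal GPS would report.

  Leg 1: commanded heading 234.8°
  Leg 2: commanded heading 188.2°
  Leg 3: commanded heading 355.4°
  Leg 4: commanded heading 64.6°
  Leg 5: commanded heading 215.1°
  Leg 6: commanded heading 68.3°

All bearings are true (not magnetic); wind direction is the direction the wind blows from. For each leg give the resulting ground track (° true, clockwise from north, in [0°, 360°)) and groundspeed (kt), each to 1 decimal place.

Leg 1: heading 234.8°; drift +21.1° → track 255.9°, groundspeed 140.7 kt
Leg 2: heading 188.2°; drift +21.6° → track 209.8°, groundspeed 100.6 kt
Leg 3: heading 355.4°; drift -9.5° → track 345.9°, groundspeed 172.4 kt
Leg 4: heading 64.6°; drift -23.0° → track 41.6°, groundspeed 126.4 kt
Leg 5: heading 215.1°; drift +23.1° → track 238.2°, groundspeed 124.0 kt
Leg 6: heading 68.3°; drift -23.2° → track 45.1°, groundspeed 123.1 kt

Leg 1: track=255.9°, groundspeed=140.7 kt
Leg 2: track=209.8°, groundspeed=100.6 kt
Leg 3: track=345.9°, groundspeed=172.4 kt
Leg 4: track=41.6°, groundspeed=126.4 kt
Leg 5: track=238.2°, groundspeed=124.0 kt
Leg 6: track=45.1°, groundspeed=123.1 kt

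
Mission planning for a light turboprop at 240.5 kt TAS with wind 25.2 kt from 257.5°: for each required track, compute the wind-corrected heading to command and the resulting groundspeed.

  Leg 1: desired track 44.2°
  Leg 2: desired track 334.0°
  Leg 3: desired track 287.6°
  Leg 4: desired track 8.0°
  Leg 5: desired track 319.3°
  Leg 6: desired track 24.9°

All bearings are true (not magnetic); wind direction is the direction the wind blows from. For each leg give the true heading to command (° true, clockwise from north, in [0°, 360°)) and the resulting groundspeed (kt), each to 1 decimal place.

Leg 1: desired track 44.2°; wind correction -3.3° → command heading 40.9°, groundspeed 261.2 kt
Leg 2: desired track 334.0°; wind correction -5.8° → command heading 328.2°, groundspeed 233.4 kt
Leg 3: desired track 287.6°; wind correction -3.0° → command heading 284.6°, groundspeed 218.4 kt
Leg 4: desired track 8.0°; wind correction -5.6° → command heading 2.4°, groundspeed 248.2 kt
Leg 5: desired track 319.3°; wind correction -5.3° → command heading 314.0°, groundspeed 227.6 kt
Leg 6: desired track 24.9°; wind correction -4.8° → command heading 20.1°, groundspeed 255.0 kt

Leg 1: heading=40.9°, groundspeed=261.2 kt
Leg 2: heading=328.2°, groundspeed=233.4 kt
Leg 3: heading=284.6°, groundspeed=218.4 kt
Leg 4: heading=2.4°, groundspeed=248.2 kt
Leg 5: heading=314.0°, groundspeed=227.6 kt
Leg 6: heading=20.1°, groundspeed=255.0 kt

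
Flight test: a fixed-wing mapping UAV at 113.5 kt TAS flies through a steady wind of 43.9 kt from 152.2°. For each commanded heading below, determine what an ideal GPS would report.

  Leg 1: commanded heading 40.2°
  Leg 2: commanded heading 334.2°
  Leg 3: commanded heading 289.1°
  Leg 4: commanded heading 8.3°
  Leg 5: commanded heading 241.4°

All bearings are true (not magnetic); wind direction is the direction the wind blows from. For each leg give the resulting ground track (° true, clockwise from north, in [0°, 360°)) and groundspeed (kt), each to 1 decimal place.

Leg 1: heading 40.2°; drift -17.4° → track 22.8°, groundspeed 136.2 kt
Leg 2: heading 334.2°; drift -0.6° → track 333.6°, groundspeed 157.4 kt
Leg 3: heading 289.1°; drift +11.6° → track 300.7°, groundspeed 148.6 kt
Leg 4: heading 8.3°; drift -9.9° → track 358.4°, groundspeed 151.2 kt
Leg 5: heading 241.4°; drift +21.2° → track 262.6°, groundspeed 121.1 kt

Leg 1: track=22.8°, groundspeed=136.2 kt
Leg 2: track=333.6°, groundspeed=157.4 kt
Leg 3: track=300.7°, groundspeed=148.6 kt
Leg 4: track=358.4°, groundspeed=151.2 kt
Leg 5: track=262.6°, groundspeed=121.1 kt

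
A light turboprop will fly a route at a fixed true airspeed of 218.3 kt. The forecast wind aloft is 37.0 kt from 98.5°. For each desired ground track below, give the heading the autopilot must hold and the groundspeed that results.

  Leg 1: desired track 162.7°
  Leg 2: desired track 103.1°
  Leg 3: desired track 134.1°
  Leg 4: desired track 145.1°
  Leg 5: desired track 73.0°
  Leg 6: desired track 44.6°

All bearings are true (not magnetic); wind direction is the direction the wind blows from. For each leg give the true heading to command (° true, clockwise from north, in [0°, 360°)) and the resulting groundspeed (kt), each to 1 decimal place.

Leg 1: heading=153.9°, groundspeed=199.6 kt
Leg 2: heading=102.3°, groundspeed=181.4 kt
Leg 3: heading=128.4°, groundspeed=187.2 kt
Leg 4: heading=138.0°, groundspeed=191.2 kt
Leg 5: heading=77.2°, groundspeed=184.3 kt
Leg 6: heading=52.5°, groundspeed=194.4 kt

Leg 1: desired track 162.7°; wind correction -8.8° → command heading 153.9°, groundspeed 199.6 kt
Leg 2: desired track 103.1°; wind correction -0.8° → command heading 102.3°, groundspeed 181.4 kt
Leg 3: desired track 134.1°; wind correction -5.7° → command heading 128.4°, groundspeed 187.2 kt
Leg 4: desired track 145.1°; wind correction -7.1° → command heading 138.0°, groundspeed 191.2 kt
Leg 5: desired track 73.0°; wind correction +4.2° → command heading 77.2°, groundspeed 184.3 kt
Leg 6: desired track 44.6°; wind correction +7.9° → command heading 52.5°, groundspeed 194.4 kt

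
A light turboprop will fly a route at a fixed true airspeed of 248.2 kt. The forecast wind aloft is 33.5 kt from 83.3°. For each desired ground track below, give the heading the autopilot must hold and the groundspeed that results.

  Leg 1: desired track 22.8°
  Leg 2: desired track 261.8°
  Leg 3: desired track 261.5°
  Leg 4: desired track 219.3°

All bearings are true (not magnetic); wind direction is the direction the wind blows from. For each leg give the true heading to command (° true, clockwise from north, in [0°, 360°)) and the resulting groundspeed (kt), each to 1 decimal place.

Leg 1: desired track 22.8°; wind correction +6.7° → command heading 29.5°, groundspeed 230.0 kt
Leg 2: desired track 261.8°; wind correction -0.2° → command heading 261.6°, groundspeed 281.7 kt
Leg 3: desired track 261.5°; wind correction -0.2° → command heading 261.3°, groundspeed 281.7 kt
Leg 4: desired track 219.3°; wind correction -5.4° → command heading 213.9°, groundspeed 271.2 kt

Leg 1: heading=29.5°, groundspeed=230.0 kt
Leg 2: heading=261.6°, groundspeed=281.7 kt
Leg 3: heading=261.3°, groundspeed=281.7 kt
Leg 4: heading=213.9°, groundspeed=271.2 kt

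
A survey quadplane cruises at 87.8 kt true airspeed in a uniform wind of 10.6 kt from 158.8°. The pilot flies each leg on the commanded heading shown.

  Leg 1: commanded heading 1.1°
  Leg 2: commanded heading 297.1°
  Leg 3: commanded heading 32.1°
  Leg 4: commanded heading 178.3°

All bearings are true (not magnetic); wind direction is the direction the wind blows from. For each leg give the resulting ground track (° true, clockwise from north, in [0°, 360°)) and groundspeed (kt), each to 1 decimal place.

Leg 1: track=358.7°, groundspeed=97.7 kt
Leg 2: track=301.3°, groundspeed=96.0 kt
Leg 3: track=26.9°, groundspeed=94.5 kt
Leg 4: track=180.9°, groundspeed=77.9 kt

Leg 1: heading 1.1°; drift -2.4° → track 358.7°, groundspeed 97.7 kt
Leg 2: heading 297.1°; drift +4.2° → track 301.3°, groundspeed 96.0 kt
Leg 3: heading 32.1°; drift -5.2° → track 26.9°, groundspeed 94.5 kt
Leg 4: heading 178.3°; drift +2.6° → track 180.9°, groundspeed 77.9 kt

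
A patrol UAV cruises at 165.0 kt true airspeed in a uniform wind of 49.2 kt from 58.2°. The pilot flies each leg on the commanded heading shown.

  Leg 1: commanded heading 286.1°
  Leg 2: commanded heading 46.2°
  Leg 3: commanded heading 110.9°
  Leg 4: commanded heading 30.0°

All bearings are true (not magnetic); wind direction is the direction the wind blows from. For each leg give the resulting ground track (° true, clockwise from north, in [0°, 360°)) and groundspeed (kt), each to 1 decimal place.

Leg 1: heading 286.1°; drift -10.4° → track 275.7°, groundspeed 201.3 kt
Leg 2: heading 46.2°; drift -5.0° → track 41.2°, groundspeed 117.3 kt
Leg 3: heading 110.9°; drift +16.1° → track 127.0°, groundspeed 140.7 kt
Leg 4: heading 30.0°; drift -10.8° → track 19.2°, groundspeed 123.8 kt

Leg 1: track=275.7°, groundspeed=201.3 kt
Leg 2: track=41.2°, groundspeed=117.3 kt
Leg 3: track=127.0°, groundspeed=140.7 kt
Leg 4: track=19.2°, groundspeed=123.8 kt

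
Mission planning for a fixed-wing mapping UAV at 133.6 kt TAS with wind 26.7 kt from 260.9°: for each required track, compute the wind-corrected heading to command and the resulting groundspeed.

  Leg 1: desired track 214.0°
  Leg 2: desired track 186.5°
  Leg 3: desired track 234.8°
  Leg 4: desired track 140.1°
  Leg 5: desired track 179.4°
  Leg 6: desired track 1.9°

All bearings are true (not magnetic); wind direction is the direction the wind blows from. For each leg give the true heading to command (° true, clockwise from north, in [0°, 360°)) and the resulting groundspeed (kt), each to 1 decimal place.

Leg 1: heading=222.4°, groundspeed=113.9 kt
Leg 2: heading=197.6°, groundspeed=123.9 kt
Leg 3: heading=239.8°, groundspeed=109.1 kt
Leg 4: heading=150.0°, groundspeed=145.3 kt
Leg 5: heading=190.8°, groundspeed=127.0 kt
Leg 6: heading=350.6°, groundspeed=136.1 kt

Leg 1: desired track 214.0°; wind correction +8.4° → command heading 222.4°, groundspeed 113.9 kt
Leg 2: desired track 186.5°; wind correction +11.1° → command heading 197.6°, groundspeed 123.9 kt
Leg 3: desired track 234.8°; wind correction +5.0° → command heading 239.8°, groundspeed 109.1 kt
Leg 4: desired track 140.1°; wind correction +9.9° → command heading 150.0°, groundspeed 145.3 kt
Leg 5: desired track 179.4°; wind correction +11.4° → command heading 190.8°, groundspeed 127.0 kt
Leg 6: desired track 1.9°; wind correction -11.3° → command heading 350.6°, groundspeed 136.1 kt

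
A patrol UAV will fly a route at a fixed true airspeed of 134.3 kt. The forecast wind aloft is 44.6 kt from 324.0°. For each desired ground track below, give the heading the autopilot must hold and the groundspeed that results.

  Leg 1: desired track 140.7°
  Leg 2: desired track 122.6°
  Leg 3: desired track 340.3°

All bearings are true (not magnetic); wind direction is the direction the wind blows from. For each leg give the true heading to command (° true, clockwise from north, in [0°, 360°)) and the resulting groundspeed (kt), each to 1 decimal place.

Leg 1: heading=139.6°, groundspeed=178.8 kt
Leg 2: heading=115.6°, groundspeed=174.8 kt
Leg 3: heading=335.0°, groundspeed=90.9 kt

Leg 1: desired track 140.7°; wind correction -1.1° → command heading 139.6°, groundspeed 178.8 kt
Leg 2: desired track 122.6°; wind correction -7.0° → command heading 115.6°, groundspeed 174.8 kt
Leg 3: desired track 340.3°; wind correction -5.3° → command heading 335.0°, groundspeed 90.9 kt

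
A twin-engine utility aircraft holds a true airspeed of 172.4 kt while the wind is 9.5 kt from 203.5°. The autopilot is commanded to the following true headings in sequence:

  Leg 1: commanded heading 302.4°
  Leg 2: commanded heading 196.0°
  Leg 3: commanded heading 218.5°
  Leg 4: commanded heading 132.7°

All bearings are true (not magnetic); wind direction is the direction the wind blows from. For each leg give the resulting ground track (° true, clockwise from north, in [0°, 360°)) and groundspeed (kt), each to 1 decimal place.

Leg 1: heading 302.4°; drift +3.1° → track 305.5°, groundspeed 174.1 kt
Leg 2: heading 196.0°; drift -0.4° → track 195.6°, groundspeed 163.0 kt
Leg 3: heading 218.5°; drift +0.9° → track 219.4°, groundspeed 163.2 kt
Leg 4: heading 132.7°; drift -3.0° → track 129.7°, groundspeed 169.5 kt

Leg 1: track=305.5°, groundspeed=174.1 kt
Leg 2: track=195.6°, groundspeed=163.0 kt
Leg 3: track=219.4°, groundspeed=163.2 kt
Leg 4: track=129.7°, groundspeed=169.5 kt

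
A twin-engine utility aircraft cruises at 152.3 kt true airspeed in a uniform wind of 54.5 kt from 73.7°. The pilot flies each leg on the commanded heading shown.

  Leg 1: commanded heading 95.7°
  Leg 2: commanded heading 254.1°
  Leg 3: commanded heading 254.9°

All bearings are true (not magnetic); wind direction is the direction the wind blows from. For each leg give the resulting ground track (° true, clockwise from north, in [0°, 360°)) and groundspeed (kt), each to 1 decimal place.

Leg 1: track=107.0°, groundspeed=103.8 kt
Leg 2: track=254.0°, groundspeed=206.8 kt
Leg 3: track=254.6°, groundspeed=206.8 kt

Leg 1: heading 95.7°; drift +11.3° → track 107.0°, groundspeed 103.8 kt
Leg 2: heading 254.1°; drift -0.1° → track 254.0°, groundspeed 206.8 kt
Leg 3: heading 254.9°; drift -0.3° → track 254.6°, groundspeed 206.8 kt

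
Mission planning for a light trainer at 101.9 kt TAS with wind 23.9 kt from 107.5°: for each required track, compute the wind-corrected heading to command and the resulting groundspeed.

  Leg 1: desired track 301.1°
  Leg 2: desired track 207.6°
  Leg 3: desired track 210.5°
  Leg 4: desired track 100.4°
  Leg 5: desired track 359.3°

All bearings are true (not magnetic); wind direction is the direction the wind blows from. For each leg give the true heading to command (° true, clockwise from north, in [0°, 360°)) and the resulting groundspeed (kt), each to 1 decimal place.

Leg 1: desired track 301.1°; wind correction +3.2° → command heading 304.3°, groundspeed 125.0 kt
Leg 2: desired track 207.6°; wind correction -13.4° → command heading 194.2°, groundspeed 103.3 kt
Leg 3: desired track 210.5°; wind correction -13.2° → command heading 197.3°, groundspeed 104.6 kt
Leg 4: desired track 100.4°; wind correction +1.7° → command heading 102.1°, groundspeed 78.1 kt
Leg 5: desired track 359.3°; wind correction +12.9° → command heading 12.2°, groundspeed 106.8 kt

Leg 1: heading=304.3°, groundspeed=125.0 kt
Leg 2: heading=194.2°, groundspeed=103.3 kt
Leg 3: heading=197.3°, groundspeed=104.6 kt
Leg 4: heading=102.1°, groundspeed=78.1 kt
Leg 5: heading=12.2°, groundspeed=106.8 kt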